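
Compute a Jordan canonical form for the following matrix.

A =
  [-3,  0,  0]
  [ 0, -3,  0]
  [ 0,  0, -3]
J_1(-3) ⊕ J_1(-3) ⊕ J_1(-3)

The characteristic polynomial is
  det(x·I − A) = x^3 + 9*x^2 + 27*x + 27 = (x + 3)^3

Eigenvalues and multiplicities (the geometric multiplicity of λ is n − rank(A − λI), which equals the number of Jordan blocks for λ):
  λ = -3: algebraic multiplicity = 3, geometric multiplicity = 3

Determining the block sizes for each eigenvalue:
  λ = -3: gm = am = 3, so every block has size 1 → block sizes [1, 1, 1]

Assembling the blocks gives a Jordan form
J =
  [-3,  0,  0]
  [ 0, -3,  0]
  [ 0,  0, -3]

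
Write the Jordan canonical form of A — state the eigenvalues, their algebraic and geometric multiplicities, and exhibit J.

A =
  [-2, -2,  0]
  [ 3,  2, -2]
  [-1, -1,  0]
J_3(0)

The characteristic polynomial is
  det(x·I − A) = x^3

Eigenvalues and multiplicities (the geometric multiplicity of λ is n − rank(A − λI), which equals the number of Jordan blocks for λ):
  λ = 0: algebraic multiplicity = 3, geometric multiplicity = 1

Determining the block sizes for each eigenvalue:
  λ = 0: one block (gm = 1), so the single block has size am = 3 → block sizes [3]

Assembling the blocks gives a Jordan form
J =
  [0, 1, 0]
  [0, 0, 1]
  [0, 0, 0]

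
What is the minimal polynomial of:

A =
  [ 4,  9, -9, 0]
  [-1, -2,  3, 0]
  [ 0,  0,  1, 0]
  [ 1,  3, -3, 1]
x^2 - 2*x + 1

The characteristic polynomial is χ_A(x) = (x - 1)^4, so the eigenvalues are known. The minimal polynomial is
  m_A(x) = Π_λ (x − λ)^{k_λ}
where k_λ is the size of the *largest* Jordan block for λ (equivalently, the smallest k with (A − λI)^k v = 0 for every generalised eigenvector v of λ).

  λ = 1: largest Jordan block has size 2, contributing (x − 1)^2

So m_A(x) = (x - 1)^2 = x^2 - 2*x + 1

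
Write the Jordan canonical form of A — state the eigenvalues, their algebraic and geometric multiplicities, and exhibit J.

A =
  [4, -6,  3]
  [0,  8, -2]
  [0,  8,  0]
J_2(4) ⊕ J_1(4)

The characteristic polynomial is
  det(x·I − A) = x^3 - 12*x^2 + 48*x - 64 = (x - 4)^3

Eigenvalues and multiplicities (the geometric multiplicity of λ is n − rank(A − λI), which equals the number of Jordan blocks for λ):
  λ = 4: algebraic multiplicity = 3, geometric multiplicity = 2

Determining the block sizes for each eigenvalue:
  λ = 4: 2 blocks summing to 3 forces exactly one block of size 2 and the rest size 1 → block sizes [2, 1]

Assembling the blocks gives a Jordan form
J =
  [4, 1, 0]
  [0, 4, 0]
  [0, 0, 4]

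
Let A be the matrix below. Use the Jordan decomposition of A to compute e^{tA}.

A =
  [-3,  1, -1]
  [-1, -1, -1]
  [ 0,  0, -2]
e^{tA} =
  [-t*exp(-2*t) + exp(-2*t), t*exp(-2*t), -t*exp(-2*t)]
  [-t*exp(-2*t), t*exp(-2*t) + exp(-2*t), -t*exp(-2*t)]
  [0, 0, exp(-2*t)]

Strategy: write A = P · J · P⁻¹ where J is a Jordan canonical form, so e^{tA} = P · e^{tJ} · P⁻¹, and e^{tJ} can be computed block-by-block.

A has Jordan form
J =
  [-2,  1,  0]
  [ 0, -2,  0]
  [ 0,  0, -2]
(up to reordering of blocks).

Per-block formulas:
  For a 1×1 block at λ = -2: exp(t · [-2]) = [e^(-2t)].
  For a 2×2 Jordan block J_2(-2): exp(t · J_2(-2)) = e^(-2t)·(I + t·N), where N is the 2×2 nilpotent shift.

After assembling e^{tJ} and conjugating by P, we get:

e^{tA} =
  [-t*exp(-2*t) + exp(-2*t), t*exp(-2*t), -t*exp(-2*t)]
  [-t*exp(-2*t), t*exp(-2*t) + exp(-2*t), -t*exp(-2*t)]
  [0, 0, exp(-2*t)]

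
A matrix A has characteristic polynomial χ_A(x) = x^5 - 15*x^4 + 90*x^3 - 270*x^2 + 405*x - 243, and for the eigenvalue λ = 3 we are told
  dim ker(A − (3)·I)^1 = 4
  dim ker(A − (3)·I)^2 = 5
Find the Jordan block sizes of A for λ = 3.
Block sizes for λ = 3: [2, 1, 1, 1]

From the dimensions of kernels of powers, the number of Jordan blocks of size at least j is d_j − d_{j−1} where d_j = dim ker(N^j) (with d_0 = 0). Computing the differences gives [4, 1].
The number of blocks of size exactly k is (#blocks of size ≥ k) − (#blocks of size ≥ k + 1), so the partition is: 3 block(s) of size 1, 1 block(s) of size 2.
In nonincreasing order the block sizes are [2, 1, 1, 1].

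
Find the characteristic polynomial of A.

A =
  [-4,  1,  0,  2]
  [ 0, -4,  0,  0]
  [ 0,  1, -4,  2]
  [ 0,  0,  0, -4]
x^4 + 16*x^3 + 96*x^2 + 256*x + 256

Expanding det(x·I − A) (e.g. by cofactor expansion or by noting that A is similar to its Jordan form J, which has the same characteristic polynomial as A) gives
  χ_A(x) = x^4 + 16*x^3 + 96*x^2 + 256*x + 256
which factors as (x + 4)^4. The eigenvalues (with algebraic multiplicities) are λ = -4 with multiplicity 4.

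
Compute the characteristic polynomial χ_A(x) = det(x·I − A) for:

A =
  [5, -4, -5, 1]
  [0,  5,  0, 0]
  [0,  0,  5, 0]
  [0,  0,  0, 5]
x^4 - 20*x^3 + 150*x^2 - 500*x + 625

Expanding det(x·I − A) (e.g. by cofactor expansion or by noting that A is similar to its Jordan form J, which has the same characteristic polynomial as A) gives
  χ_A(x) = x^4 - 20*x^3 + 150*x^2 - 500*x + 625
which factors as (x - 5)^4. The eigenvalues (with algebraic multiplicities) are λ = 5 with multiplicity 4.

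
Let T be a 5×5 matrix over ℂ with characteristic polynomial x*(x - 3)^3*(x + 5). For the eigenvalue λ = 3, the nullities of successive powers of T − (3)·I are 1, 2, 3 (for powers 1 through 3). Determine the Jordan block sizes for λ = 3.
Block sizes for λ = 3: [3]

From the dimensions of kernels of powers, the number of Jordan blocks of size at least j is d_j − d_{j−1} where d_j = dim ker(N^j) (with d_0 = 0). Computing the differences gives [1, 1, 1].
The number of blocks of size exactly k is (#blocks of size ≥ k) − (#blocks of size ≥ k + 1), so the partition is: 1 block(s) of size 3.
In nonincreasing order the block sizes are [3].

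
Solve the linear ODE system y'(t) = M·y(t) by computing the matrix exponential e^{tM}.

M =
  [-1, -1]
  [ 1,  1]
e^{tM} =
  [1 - t, -t]
  [t, t + 1]

Strategy: write M = P · J · P⁻¹ where J is a Jordan canonical form, so e^{tM} = P · e^{tJ} · P⁻¹, and e^{tJ} can be computed block-by-block.

M has Jordan form
J =
  [0, 1]
  [0, 0]
(up to reordering of blocks).

Per-block formulas:
  For a 2×2 Jordan block J_2(0): exp(t · J_2(0)) = e^(0t)·(I + t·N), where N is the 2×2 nilpotent shift.

After assembling e^{tJ} and conjugating by P, we get:

e^{tM} =
  [1 - t, -t]
  [t, t + 1]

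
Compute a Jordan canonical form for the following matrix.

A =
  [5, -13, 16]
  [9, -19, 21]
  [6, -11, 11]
J_3(-1)

The characteristic polynomial is
  det(x·I − A) = x^3 + 3*x^2 + 3*x + 1 = (x + 1)^3

Eigenvalues and multiplicities (the geometric multiplicity of λ is n − rank(A − λI), which equals the number of Jordan blocks for λ):
  λ = -1: algebraic multiplicity = 3, geometric multiplicity = 1

Determining the block sizes for each eigenvalue:
  λ = -1: one block (gm = 1), so the single block has size am = 3 → block sizes [3]

Assembling the blocks gives a Jordan form
J =
  [-1,  1,  0]
  [ 0, -1,  1]
  [ 0,  0, -1]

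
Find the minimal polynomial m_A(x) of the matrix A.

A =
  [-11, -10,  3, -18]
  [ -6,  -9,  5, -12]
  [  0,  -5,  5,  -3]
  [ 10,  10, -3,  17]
x^4 - 2*x^3 + 2*x - 1

The characteristic polynomial is χ_A(x) = (x - 1)^3*(x + 1), so the eigenvalues are known. The minimal polynomial is
  m_A(x) = Π_λ (x − λ)^{k_λ}
where k_λ is the size of the *largest* Jordan block for λ (equivalently, the smallest k with (A − λI)^k v = 0 for every generalised eigenvector v of λ).

  λ = -1: largest Jordan block has size 1, contributing (x + 1)
  λ = 1: largest Jordan block has size 3, contributing (x − 1)^3

So m_A(x) = (x - 1)^3*(x + 1) = x^4 - 2*x^3 + 2*x - 1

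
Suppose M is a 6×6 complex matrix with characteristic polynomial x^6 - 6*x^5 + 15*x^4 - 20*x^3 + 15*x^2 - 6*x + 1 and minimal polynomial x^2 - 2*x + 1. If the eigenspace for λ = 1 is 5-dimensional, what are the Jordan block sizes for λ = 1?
Block sizes for λ = 1: [2, 1, 1, 1, 1]

Step 1 — from the characteristic polynomial, algebraic multiplicity of λ = 1 is 6. From dim ker(M − (1)·I) = 5, there are exactly 5 Jordan blocks for λ = 1.
Step 2 — from the minimal polynomial, the factor (x − 1)^2 tells us the largest block for λ = 1 has size 2.
Step 3 — with total size 6, 5 blocks, and largest block 2, the block sizes (in nonincreasing order) are [2, 1, 1, 1, 1].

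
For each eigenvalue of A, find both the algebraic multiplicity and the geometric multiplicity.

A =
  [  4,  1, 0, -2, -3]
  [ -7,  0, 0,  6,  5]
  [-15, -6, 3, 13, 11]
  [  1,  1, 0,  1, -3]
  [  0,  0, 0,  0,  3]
λ = 1: alg = 2, geom = 1; λ = 3: alg = 3, geom = 2

Step 1 — factor the characteristic polynomial to read off the algebraic multiplicities:
  χ_A(x) = (x - 3)^3*(x - 1)^2

Step 2 — compute geometric multiplicities via the rank-nullity identity g(λ) = n − rank(A − λI):
  rank(A − (1)·I) = 4, so dim ker(A − (1)·I) = n − 4 = 1
  rank(A − (3)·I) = 3, so dim ker(A − (3)·I) = n − 3 = 2

Summary:
  λ = 1: algebraic multiplicity = 2, geometric multiplicity = 1
  λ = 3: algebraic multiplicity = 3, geometric multiplicity = 2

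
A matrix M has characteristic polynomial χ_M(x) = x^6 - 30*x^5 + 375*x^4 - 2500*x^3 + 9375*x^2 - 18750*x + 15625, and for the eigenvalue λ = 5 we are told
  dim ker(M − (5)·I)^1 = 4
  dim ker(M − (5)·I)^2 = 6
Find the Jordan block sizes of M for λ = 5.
Block sizes for λ = 5: [2, 2, 1, 1]

From the dimensions of kernels of powers, the number of Jordan blocks of size at least j is d_j − d_{j−1} where d_j = dim ker(N^j) (with d_0 = 0). Computing the differences gives [4, 2].
The number of blocks of size exactly k is (#blocks of size ≥ k) − (#blocks of size ≥ k + 1), so the partition is: 2 block(s) of size 1, 2 block(s) of size 2.
In nonincreasing order the block sizes are [2, 2, 1, 1].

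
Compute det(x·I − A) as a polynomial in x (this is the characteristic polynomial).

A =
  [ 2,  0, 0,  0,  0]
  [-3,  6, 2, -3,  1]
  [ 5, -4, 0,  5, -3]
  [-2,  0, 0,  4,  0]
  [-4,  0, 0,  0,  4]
x^5 - 16*x^4 + 100*x^3 - 304*x^2 + 448*x - 256

Expanding det(x·I − A) (e.g. by cofactor expansion or by noting that A is similar to its Jordan form J, which has the same characteristic polynomial as A) gives
  χ_A(x) = x^5 - 16*x^4 + 100*x^3 - 304*x^2 + 448*x - 256
which factors as (x - 4)^3*(x - 2)^2. The eigenvalues (with algebraic multiplicities) are λ = 2 with multiplicity 2, λ = 4 with multiplicity 3.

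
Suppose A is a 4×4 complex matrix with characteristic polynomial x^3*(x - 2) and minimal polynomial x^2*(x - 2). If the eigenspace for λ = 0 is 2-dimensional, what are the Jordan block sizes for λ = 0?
Block sizes for λ = 0: [2, 1]

Step 1 — from the characteristic polynomial, algebraic multiplicity of λ = 0 is 3. From dim ker(A − (0)·I) = 2, there are exactly 2 Jordan blocks for λ = 0.
Step 2 — from the minimal polynomial, the factor (x − 0)^2 tells us the largest block for λ = 0 has size 2.
Step 3 — with total size 3, 2 blocks, and largest block 2, the block sizes (in nonincreasing order) are [2, 1].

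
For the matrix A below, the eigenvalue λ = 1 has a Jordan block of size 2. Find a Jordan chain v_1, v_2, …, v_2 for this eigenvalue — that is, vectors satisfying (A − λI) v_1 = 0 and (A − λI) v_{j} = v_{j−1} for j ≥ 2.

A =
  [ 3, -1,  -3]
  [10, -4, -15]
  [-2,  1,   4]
A Jordan chain for λ = 1 of length 2:
v_1 = (2, 10, -2)ᵀ
v_2 = (1, 0, 0)ᵀ

Let N = A − (1)·I. We want v_2 with N^2 v_2 = 0 but N^1 v_2 ≠ 0; then v_{j-1} := N · v_j for j = 2, …, 2.

Pick v_2 = (1, 0, 0)ᵀ.
Then v_1 = N · v_2 = (2, 10, -2)ᵀ.

Sanity check: (A − (1)·I) v_1 = (0, 0, 0)ᵀ = 0. ✓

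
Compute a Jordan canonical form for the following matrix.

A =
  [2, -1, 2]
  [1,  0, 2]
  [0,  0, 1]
J_2(1) ⊕ J_1(1)

The characteristic polynomial is
  det(x·I − A) = x^3 - 3*x^2 + 3*x - 1 = (x - 1)^3

Eigenvalues and multiplicities (the geometric multiplicity of λ is n − rank(A − λI), which equals the number of Jordan blocks for λ):
  λ = 1: algebraic multiplicity = 3, geometric multiplicity = 2

Determining the block sizes for each eigenvalue:
  λ = 1: 2 blocks summing to 3 forces exactly one block of size 2 and the rest size 1 → block sizes [2, 1]

Assembling the blocks gives a Jordan form
J =
  [1, 1, 0]
  [0, 1, 0]
  [0, 0, 1]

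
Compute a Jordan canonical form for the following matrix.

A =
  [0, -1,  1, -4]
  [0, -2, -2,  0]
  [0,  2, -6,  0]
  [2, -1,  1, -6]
J_2(-4) ⊕ J_1(-4) ⊕ J_1(-2)

The characteristic polynomial is
  det(x·I − A) = x^4 + 14*x^3 + 72*x^2 + 160*x + 128 = (x + 2)*(x + 4)^3

Eigenvalues and multiplicities (the geometric multiplicity of λ is n − rank(A − λI), which equals the number of Jordan blocks for λ):
  λ = -4: algebraic multiplicity = 3, geometric multiplicity = 2
  λ = -2: algebraic multiplicity = 1, geometric multiplicity = 1

Determining the block sizes for each eigenvalue:
  λ = -4: 2 blocks summing to 3 forces exactly one block of size 2 and the rest size 1 → block sizes [2, 1]
  λ = -2: one block (gm = 1), so the single block has size am = 1 → block sizes [1]

Assembling the blocks gives a Jordan form
J =
  [-4,  1,  0,  0]
  [ 0, -4,  0,  0]
  [ 0,  0, -4,  0]
  [ 0,  0,  0, -2]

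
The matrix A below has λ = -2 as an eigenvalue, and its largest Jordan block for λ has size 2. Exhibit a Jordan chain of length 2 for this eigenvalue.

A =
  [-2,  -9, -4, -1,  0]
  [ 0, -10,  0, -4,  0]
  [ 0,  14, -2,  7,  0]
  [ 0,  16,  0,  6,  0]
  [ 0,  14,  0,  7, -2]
A Jordan chain for λ = -2 of length 2:
v_1 = (-9, -8, 14, 16, 14)ᵀ
v_2 = (0, 1, 0, 0, 0)ᵀ

Let N = A − (-2)·I. We want v_2 with N^2 v_2 = 0 but N^1 v_2 ≠ 0; then v_{j-1} := N · v_j for j = 2, …, 2.

Pick v_2 = (0, 1, 0, 0, 0)ᵀ.
Then v_1 = N · v_2 = (-9, -8, 14, 16, 14)ᵀ.

Sanity check: (A − (-2)·I) v_1 = (0, 0, 0, 0, 0)ᵀ = 0. ✓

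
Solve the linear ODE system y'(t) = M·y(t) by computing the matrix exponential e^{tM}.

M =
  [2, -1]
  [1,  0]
e^{tM} =
  [t*exp(t) + exp(t), -t*exp(t)]
  [t*exp(t), -t*exp(t) + exp(t)]

Strategy: write M = P · J · P⁻¹ where J is a Jordan canonical form, so e^{tM} = P · e^{tJ} · P⁻¹, and e^{tJ} can be computed block-by-block.

M has Jordan form
J =
  [1, 1]
  [0, 1]
(up to reordering of blocks).

Per-block formulas:
  For a 2×2 Jordan block J_2(1): exp(t · J_2(1)) = e^(1t)·(I + t·N), where N is the 2×2 nilpotent shift.

After assembling e^{tJ} and conjugating by P, we get:

e^{tM} =
  [t*exp(t) + exp(t), -t*exp(t)]
  [t*exp(t), -t*exp(t) + exp(t)]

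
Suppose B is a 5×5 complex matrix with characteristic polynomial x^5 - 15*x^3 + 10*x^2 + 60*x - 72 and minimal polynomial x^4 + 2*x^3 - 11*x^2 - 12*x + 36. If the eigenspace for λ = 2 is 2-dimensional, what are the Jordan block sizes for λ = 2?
Block sizes for λ = 2: [2, 1]

Step 1 — from the characteristic polynomial, algebraic multiplicity of λ = 2 is 3. From dim ker(B − (2)·I) = 2, there are exactly 2 Jordan blocks for λ = 2.
Step 2 — from the minimal polynomial, the factor (x − 2)^2 tells us the largest block for λ = 2 has size 2.
Step 3 — with total size 3, 2 blocks, and largest block 2, the block sizes (in nonincreasing order) are [2, 1].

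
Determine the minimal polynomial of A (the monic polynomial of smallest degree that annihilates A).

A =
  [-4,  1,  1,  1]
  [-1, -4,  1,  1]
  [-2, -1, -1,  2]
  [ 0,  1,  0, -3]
x^3 + 9*x^2 + 27*x + 27

The characteristic polynomial is χ_A(x) = (x + 3)^4, so the eigenvalues are known. The minimal polynomial is
  m_A(x) = Π_λ (x − λ)^{k_λ}
where k_λ is the size of the *largest* Jordan block for λ (equivalently, the smallest k with (A − λI)^k v = 0 for every generalised eigenvector v of λ).

  λ = -3: largest Jordan block has size 3, contributing (x + 3)^3

So m_A(x) = (x + 3)^3 = x^3 + 9*x^2 + 27*x + 27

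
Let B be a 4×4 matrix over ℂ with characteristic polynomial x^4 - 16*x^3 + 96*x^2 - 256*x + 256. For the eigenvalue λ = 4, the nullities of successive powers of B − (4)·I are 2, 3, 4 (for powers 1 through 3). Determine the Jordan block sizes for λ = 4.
Block sizes for λ = 4: [3, 1]

From the dimensions of kernels of powers, the number of Jordan blocks of size at least j is d_j − d_{j−1} where d_j = dim ker(N^j) (with d_0 = 0). Computing the differences gives [2, 1, 1].
The number of blocks of size exactly k is (#blocks of size ≥ k) − (#blocks of size ≥ k + 1), so the partition is: 1 block(s) of size 1, 1 block(s) of size 3.
In nonincreasing order the block sizes are [3, 1].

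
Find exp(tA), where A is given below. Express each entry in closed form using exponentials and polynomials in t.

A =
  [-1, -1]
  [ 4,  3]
e^{tA} =
  [-2*t*exp(t) + exp(t), -t*exp(t)]
  [4*t*exp(t), 2*t*exp(t) + exp(t)]

Strategy: write A = P · J · P⁻¹ where J is a Jordan canonical form, so e^{tA} = P · e^{tJ} · P⁻¹, and e^{tJ} can be computed block-by-block.

A has Jordan form
J =
  [1, 1]
  [0, 1]
(up to reordering of blocks).

Per-block formulas:
  For a 2×2 Jordan block J_2(1): exp(t · J_2(1)) = e^(1t)·(I + t·N), where N is the 2×2 nilpotent shift.

After assembling e^{tJ} and conjugating by P, we get:

e^{tA} =
  [-2*t*exp(t) + exp(t), -t*exp(t)]
  [4*t*exp(t), 2*t*exp(t) + exp(t)]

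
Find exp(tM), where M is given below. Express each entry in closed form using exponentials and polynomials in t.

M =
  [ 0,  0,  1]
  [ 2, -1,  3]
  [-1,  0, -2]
e^{tM} =
  [t*exp(-t) + exp(-t), 0, t*exp(-t)]
  [-t^2*exp(-t)/2 + 2*t*exp(-t), exp(-t), -t^2*exp(-t)/2 + 3*t*exp(-t)]
  [-t*exp(-t), 0, -t*exp(-t) + exp(-t)]

Strategy: write M = P · J · P⁻¹ where J is a Jordan canonical form, so e^{tM} = P · e^{tJ} · P⁻¹, and e^{tJ} can be computed block-by-block.

M has Jordan form
J =
  [-1,  1,  0]
  [ 0, -1,  1]
  [ 0,  0, -1]
(up to reordering of blocks).

Per-block formulas:
  For a 3×3 Jordan block J_3(-1): exp(t · J_3(-1)) = e^(-1t)·(I + t·N + (t^2/2)·N^2), where N is the 3×3 nilpotent shift.

After assembling e^{tJ} and conjugating by P, we get:

e^{tM} =
  [t*exp(-t) + exp(-t), 0, t*exp(-t)]
  [-t^2*exp(-t)/2 + 2*t*exp(-t), exp(-t), -t^2*exp(-t)/2 + 3*t*exp(-t)]
  [-t*exp(-t), 0, -t*exp(-t) + exp(-t)]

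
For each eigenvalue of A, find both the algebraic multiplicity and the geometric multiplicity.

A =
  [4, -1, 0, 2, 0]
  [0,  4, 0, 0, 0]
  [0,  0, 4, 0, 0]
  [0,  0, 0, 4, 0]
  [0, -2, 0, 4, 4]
λ = 4: alg = 5, geom = 4

Step 1 — factor the characteristic polynomial to read off the algebraic multiplicities:
  χ_A(x) = (x - 4)^5

Step 2 — compute geometric multiplicities via the rank-nullity identity g(λ) = n − rank(A − λI):
  rank(A − (4)·I) = 1, so dim ker(A − (4)·I) = n − 1 = 4

Summary:
  λ = 4: algebraic multiplicity = 5, geometric multiplicity = 4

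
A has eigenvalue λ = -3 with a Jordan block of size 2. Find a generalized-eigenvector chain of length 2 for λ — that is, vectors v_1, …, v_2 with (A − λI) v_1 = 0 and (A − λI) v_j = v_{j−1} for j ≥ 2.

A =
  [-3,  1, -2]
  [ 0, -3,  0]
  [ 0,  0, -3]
A Jordan chain for λ = -3 of length 2:
v_1 = (1, 0, 0)ᵀ
v_2 = (0, 1, 0)ᵀ

Let N = A − (-3)·I. We want v_2 with N^2 v_2 = 0 but N^1 v_2 ≠ 0; then v_{j-1} := N · v_j for j = 2, …, 2.

Pick v_2 = (0, 1, 0)ᵀ.
Then v_1 = N · v_2 = (1, 0, 0)ᵀ.

Sanity check: (A − (-3)·I) v_1 = (0, 0, 0)ᵀ = 0. ✓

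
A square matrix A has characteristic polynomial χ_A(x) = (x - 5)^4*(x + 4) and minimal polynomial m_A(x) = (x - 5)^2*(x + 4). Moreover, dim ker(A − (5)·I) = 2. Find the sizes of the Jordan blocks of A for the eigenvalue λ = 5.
Block sizes for λ = 5: [2, 2]

Step 1 — from the characteristic polynomial, algebraic multiplicity of λ = 5 is 4. From dim ker(A − (5)·I) = 2, there are exactly 2 Jordan blocks for λ = 5.
Step 2 — from the minimal polynomial, the factor (x − 5)^2 tells us the largest block for λ = 5 has size 2.
Step 3 — with total size 4, 2 blocks, and largest block 2, the block sizes (in nonincreasing order) are [2, 2].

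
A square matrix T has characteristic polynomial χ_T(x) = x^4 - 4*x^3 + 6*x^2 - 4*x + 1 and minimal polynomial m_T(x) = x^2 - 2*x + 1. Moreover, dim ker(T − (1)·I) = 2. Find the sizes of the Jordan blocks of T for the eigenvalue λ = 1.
Block sizes for λ = 1: [2, 2]

Step 1 — from the characteristic polynomial, algebraic multiplicity of λ = 1 is 4. From dim ker(T − (1)·I) = 2, there are exactly 2 Jordan blocks for λ = 1.
Step 2 — from the minimal polynomial, the factor (x − 1)^2 tells us the largest block for λ = 1 has size 2.
Step 3 — with total size 4, 2 blocks, and largest block 2, the block sizes (in nonincreasing order) are [2, 2].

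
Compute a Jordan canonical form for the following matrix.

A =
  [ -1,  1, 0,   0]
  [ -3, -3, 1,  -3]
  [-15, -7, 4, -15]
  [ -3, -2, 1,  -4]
J_3(-1) ⊕ J_1(-1)

The characteristic polynomial is
  det(x·I − A) = x^4 + 4*x^3 + 6*x^2 + 4*x + 1 = (x + 1)^4

Eigenvalues and multiplicities (the geometric multiplicity of λ is n − rank(A − λI), which equals the number of Jordan blocks for λ):
  λ = -1: algebraic multiplicity = 4, geometric multiplicity = 2

Determining the block sizes for each eigenvalue:
  λ = -1: with am = 4 and gm = 2, the partition is not yet determined (e.g. several partitions of 4 into 2 parts exist). Let N = A − (-1)·I. Computing rank(N^1) = 2, rank(N^2) = 1, rank(N^3) = 0; the number of blocks of size ≥ j is rank(N^{j−1}) − rank(N^j), giving [2, 1, 1]. So we have 1 block(s) of size 3, 1 block(s) of size 1 → block sizes [3, 1]

Assembling the blocks gives a Jordan form
J =
  [-1,  1,  0,  0]
  [ 0, -1,  1,  0]
  [ 0,  0, -1,  0]
  [ 0,  0,  0, -1]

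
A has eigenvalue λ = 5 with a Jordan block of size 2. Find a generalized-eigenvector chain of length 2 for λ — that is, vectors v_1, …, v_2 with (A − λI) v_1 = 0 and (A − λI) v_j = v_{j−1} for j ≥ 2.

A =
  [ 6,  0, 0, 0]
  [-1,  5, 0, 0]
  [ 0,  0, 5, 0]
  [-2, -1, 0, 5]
A Jordan chain for λ = 5 of length 2:
v_1 = (0, 0, 0, -1)ᵀ
v_2 = (0, 1, 0, 0)ᵀ

Let N = A − (5)·I. We want v_2 with N^2 v_2 = 0 but N^1 v_2 ≠ 0; then v_{j-1} := N · v_j for j = 2, …, 2.

Pick v_2 = (0, 1, 0, 0)ᵀ.
Then v_1 = N · v_2 = (0, 0, 0, -1)ᵀ.

Sanity check: (A − (5)·I) v_1 = (0, 0, 0, 0)ᵀ = 0. ✓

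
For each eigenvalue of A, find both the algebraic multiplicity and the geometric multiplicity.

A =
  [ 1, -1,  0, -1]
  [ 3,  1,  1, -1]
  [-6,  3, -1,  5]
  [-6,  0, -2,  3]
λ = 1: alg = 4, geom = 2

Step 1 — factor the characteristic polynomial to read off the algebraic multiplicities:
  χ_A(x) = (x - 1)^4

Step 2 — compute geometric multiplicities via the rank-nullity identity g(λ) = n − rank(A − λI):
  rank(A − (1)·I) = 2, so dim ker(A − (1)·I) = n − 2 = 2

Summary:
  λ = 1: algebraic multiplicity = 4, geometric multiplicity = 2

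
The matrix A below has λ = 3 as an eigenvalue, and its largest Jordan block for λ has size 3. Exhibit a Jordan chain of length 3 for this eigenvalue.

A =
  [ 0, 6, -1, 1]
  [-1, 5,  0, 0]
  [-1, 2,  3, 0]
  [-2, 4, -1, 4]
A Jordan chain for λ = 3 of length 3:
v_1 = (2, 1, 1, 1)ᵀ
v_2 = (-3, -1, -1, -2)ᵀ
v_3 = (1, 0, 0, 0)ᵀ

Let N = A − (3)·I. We want v_3 with N^3 v_3 = 0 but N^2 v_3 ≠ 0; then v_{j-1} := N · v_j for j = 3, …, 2.

Pick v_3 = (1, 0, 0, 0)ᵀ.
Then v_2 = N · v_3 = (-3, -1, -1, -2)ᵀ.
Then v_1 = N · v_2 = (2, 1, 1, 1)ᵀ.

Sanity check: (A − (3)·I) v_1 = (0, 0, 0, 0)ᵀ = 0. ✓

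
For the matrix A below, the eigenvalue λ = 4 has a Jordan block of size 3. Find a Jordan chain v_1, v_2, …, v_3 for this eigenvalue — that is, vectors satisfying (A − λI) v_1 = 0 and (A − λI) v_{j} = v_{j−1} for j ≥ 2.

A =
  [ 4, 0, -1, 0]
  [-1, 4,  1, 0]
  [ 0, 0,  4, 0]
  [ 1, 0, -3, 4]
A Jordan chain for λ = 4 of length 3:
v_1 = (0, 1, 0, -1)ᵀ
v_2 = (-1, 1, 0, -3)ᵀ
v_3 = (0, 0, 1, 0)ᵀ

Let N = A − (4)·I. We want v_3 with N^3 v_3 = 0 but N^2 v_3 ≠ 0; then v_{j-1} := N · v_j for j = 3, …, 2.

Pick v_3 = (0, 0, 1, 0)ᵀ.
Then v_2 = N · v_3 = (-1, 1, 0, -3)ᵀ.
Then v_1 = N · v_2 = (0, 1, 0, -1)ᵀ.

Sanity check: (A − (4)·I) v_1 = (0, 0, 0, 0)ᵀ = 0. ✓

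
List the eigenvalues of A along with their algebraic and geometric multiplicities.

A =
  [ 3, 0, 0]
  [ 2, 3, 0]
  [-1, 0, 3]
λ = 3: alg = 3, geom = 2

Step 1 — factor the characteristic polynomial to read off the algebraic multiplicities:
  χ_A(x) = (x - 3)^3

Step 2 — compute geometric multiplicities via the rank-nullity identity g(λ) = n − rank(A − λI):
  rank(A − (3)·I) = 1, so dim ker(A − (3)·I) = n − 1 = 2

Summary:
  λ = 3: algebraic multiplicity = 3, geometric multiplicity = 2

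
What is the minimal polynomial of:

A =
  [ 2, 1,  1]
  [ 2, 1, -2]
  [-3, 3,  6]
x^2 - 6*x + 9

The characteristic polynomial is χ_A(x) = (x - 3)^3, so the eigenvalues are known. The minimal polynomial is
  m_A(x) = Π_λ (x − λ)^{k_λ}
where k_λ is the size of the *largest* Jordan block for λ (equivalently, the smallest k with (A − λI)^k v = 0 for every generalised eigenvector v of λ).

  λ = 3: largest Jordan block has size 2, contributing (x − 3)^2

So m_A(x) = (x - 3)^2 = x^2 - 6*x + 9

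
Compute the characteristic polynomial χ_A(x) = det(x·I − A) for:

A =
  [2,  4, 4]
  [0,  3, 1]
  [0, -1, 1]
x^3 - 6*x^2 + 12*x - 8

Expanding det(x·I − A) (e.g. by cofactor expansion or by noting that A is similar to its Jordan form J, which has the same characteristic polynomial as A) gives
  χ_A(x) = x^3 - 6*x^2 + 12*x - 8
which factors as (x - 2)^3. The eigenvalues (with algebraic multiplicities) are λ = 2 with multiplicity 3.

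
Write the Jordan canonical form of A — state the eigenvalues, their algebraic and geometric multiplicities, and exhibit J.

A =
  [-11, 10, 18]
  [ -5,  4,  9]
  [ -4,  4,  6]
J_1(-1) ⊕ J_2(0)

The characteristic polynomial is
  det(x·I − A) = x^3 + x^2 = x^2*(x + 1)

Eigenvalues and multiplicities (the geometric multiplicity of λ is n − rank(A − λI), which equals the number of Jordan blocks for λ):
  λ = -1: algebraic multiplicity = 1, geometric multiplicity = 1
  λ = 0: algebraic multiplicity = 2, geometric multiplicity = 1

Determining the block sizes for each eigenvalue:
  λ = -1: one block (gm = 1), so the single block has size am = 1 → block sizes [1]
  λ = 0: one block (gm = 1), so the single block has size am = 2 → block sizes [2]

Assembling the blocks gives a Jordan form
J =
  [-1, 0, 0]
  [ 0, 0, 1]
  [ 0, 0, 0]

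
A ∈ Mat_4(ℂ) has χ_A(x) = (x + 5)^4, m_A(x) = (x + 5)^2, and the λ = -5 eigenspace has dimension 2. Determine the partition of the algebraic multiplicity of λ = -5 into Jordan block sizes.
Block sizes for λ = -5: [2, 2]

Step 1 — from the characteristic polynomial, algebraic multiplicity of λ = -5 is 4. From dim ker(A − (-5)·I) = 2, there are exactly 2 Jordan blocks for λ = -5.
Step 2 — from the minimal polynomial, the factor (x + 5)^2 tells us the largest block for λ = -5 has size 2.
Step 3 — with total size 4, 2 blocks, and largest block 2, the block sizes (in nonincreasing order) are [2, 2].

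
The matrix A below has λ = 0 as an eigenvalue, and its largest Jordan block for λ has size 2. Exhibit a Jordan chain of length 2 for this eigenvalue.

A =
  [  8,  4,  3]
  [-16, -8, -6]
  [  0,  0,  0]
A Jordan chain for λ = 0 of length 2:
v_1 = (8, -16, 0)ᵀ
v_2 = (1, 0, 0)ᵀ

Let N = A − (0)·I. We want v_2 with N^2 v_2 = 0 but N^1 v_2 ≠ 0; then v_{j-1} := N · v_j for j = 2, …, 2.

Pick v_2 = (1, 0, 0)ᵀ.
Then v_1 = N · v_2 = (8, -16, 0)ᵀ.

Sanity check: (A − (0)·I) v_1 = (0, 0, 0)ᵀ = 0. ✓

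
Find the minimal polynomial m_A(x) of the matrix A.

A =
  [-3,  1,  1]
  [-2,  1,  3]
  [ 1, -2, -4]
x^3 + 6*x^2 + 12*x + 8

The characteristic polynomial is χ_A(x) = (x + 2)^3, so the eigenvalues are known. The minimal polynomial is
  m_A(x) = Π_λ (x − λ)^{k_λ}
where k_λ is the size of the *largest* Jordan block for λ (equivalently, the smallest k with (A − λI)^k v = 0 for every generalised eigenvector v of λ).

  λ = -2: largest Jordan block has size 3, contributing (x + 2)^3

So m_A(x) = (x + 2)^3 = x^3 + 6*x^2 + 12*x + 8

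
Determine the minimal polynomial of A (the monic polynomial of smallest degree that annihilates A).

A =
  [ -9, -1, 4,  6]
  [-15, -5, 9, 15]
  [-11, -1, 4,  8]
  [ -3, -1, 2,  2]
x^3 + 6*x^2 + 12*x + 8

The characteristic polynomial is χ_A(x) = (x + 2)^4, so the eigenvalues are known. The minimal polynomial is
  m_A(x) = Π_λ (x − λ)^{k_λ}
where k_λ is the size of the *largest* Jordan block for λ (equivalently, the smallest k with (A − λI)^k v = 0 for every generalised eigenvector v of λ).

  λ = -2: largest Jordan block has size 3, contributing (x + 2)^3

So m_A(x) = (x + 2)^3 = x^3 + 6*x^2 + 12*x + 8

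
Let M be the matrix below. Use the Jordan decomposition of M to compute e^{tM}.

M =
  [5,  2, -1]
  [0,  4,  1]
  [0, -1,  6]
e^{tM} =
  [exp(5*t), -t^2*exp(5*t)/2 + 2*t*exp(5*t), t^2*exp(5*t)/2 - t*exp(5*t)]
  [0, -t*exp(5*t) + exp(5*t), t*exp(5*t)]
  [0, -t*exp(5*t), t*exp(5*t) + exp(5*t)]

Strategy: write M = P · J · P⁻¹ where J is a Jordan canonical form, so e^{tM} = P · e^{tJ} · P⁻¹, and e^{tJ} can be computed block-by-block.

M has Jordan form
J =
  [5, 1, 0]
  [0, 5, 1]
  [0, 0, 5]
(up to reordering of blocks).

Per-block formulas:
  For a 3×3 Jordan block J_3(5): exp(t · J_3(5)) = e^(5t)·(I + t·N + (t^2/2)·N^2), where N is the 3×3 nilpotent shift.

After assembling e^{tJ} and conjugating by P, we get:

e^{tM} =
  [exp(5*t), -t^2*exp(5*t)/2 + 2*t*exp(5*t), t^2*exp(5*t)/2 - t*exp(5*t)]
  [0, -t*exp(5*t) + exp(5*t), t*exp(5*t)]
  [0, -t*exp(5*t), t*exp(5*t) + exp(5*t)]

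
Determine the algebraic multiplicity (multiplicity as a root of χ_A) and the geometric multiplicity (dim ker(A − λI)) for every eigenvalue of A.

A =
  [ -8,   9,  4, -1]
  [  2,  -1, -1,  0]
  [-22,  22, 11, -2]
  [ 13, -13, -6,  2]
λ = 1: alg = 4, geom = 2

Step 1 — factor the characteristic polynomial to read off the algebraic multiplicities:
  χ_A(x) = (x - 1)^4

Step 2 — compute geometric multiplicities via the rank-nullity identity g(λ) = n − rank(A − λI):
  rank(A − (1)·I) = 2, so dim ker(A − (1)·I) = n − 2 = 2

Summary:
  λ = 1: algebraic multiplicity = 4, geometric multiplicity = 2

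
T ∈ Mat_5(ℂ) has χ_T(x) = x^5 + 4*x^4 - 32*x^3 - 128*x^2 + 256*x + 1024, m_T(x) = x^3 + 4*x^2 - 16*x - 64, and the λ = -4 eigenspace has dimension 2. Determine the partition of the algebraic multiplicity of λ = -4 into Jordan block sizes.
Block sizes for λ = -4: [2, 1]

Step 1 — from the characteristic polynomial, algebraic multiplicity of λ = -4 is 3. From dim ker(T − (-4)·I) = 2, there are exactly 2 Jordan blocks for λ = -4.
Step 2 — from the minimal polynomial, the factor (x + 4)^2 tells us the largest block for λ = -4 has size 2.
Step 3 — with total size 3, 2 blocks, and largest block 2, the block sizes (in nonincreasing order) are [2, 1].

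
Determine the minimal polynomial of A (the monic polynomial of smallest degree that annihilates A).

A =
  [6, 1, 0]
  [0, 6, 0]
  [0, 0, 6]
x^2 - 12*x + 36

The characteristic polynomial is χ_A(x) = (x - 6)^3, so the eigenvalues are known. The minimal polynomial is
  m_A(x) = Π_λ (x − λ)^{k_λ}
where k_λ is the size of the *largest* Jordan block for λ (equivalently, the smallest k with (A − λI)^k v = 0 for every generalised eigenvector v of λ).

  λ = 6: largest Jordan block has size 2, contributing (x − 6)^2

So m_A(x) = (x - 6)^2 = x^2 - 12*x + 36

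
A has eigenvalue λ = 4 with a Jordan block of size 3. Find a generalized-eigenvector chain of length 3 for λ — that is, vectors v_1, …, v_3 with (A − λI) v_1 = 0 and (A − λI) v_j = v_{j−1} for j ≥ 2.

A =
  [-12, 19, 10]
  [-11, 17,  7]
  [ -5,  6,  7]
A Jordan chain for λ = 4 of length 3:
v_1 = (-3, -2, -1)ᵀ
v_2 = (-16, -11, -5)ᵀ
v_3 = (1, 0, 0)ᵀ

Let N = A − (4)·I. We want v_3 with N^3 v_3 = 0 but N^2 v_3 ≠ 0; then v_{j-1} := N · v_j for j = 3, …, 2.

Pick v_3 = (1, 0, 0)ᵀ.
Then v_2 = N · v_3 = (-16, -11, -5)ᵀ.
Then v_1 = N · v_2 = (-3, -2, -1)ᵀ.

Sanity check: (A − (4)·I) v_1 = (0, 0, 0)ᵀ = 0. ✓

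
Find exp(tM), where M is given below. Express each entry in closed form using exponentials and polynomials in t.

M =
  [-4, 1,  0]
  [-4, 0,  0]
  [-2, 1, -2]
e^{tM} =
  [-2*t*exp(-2*t) + exp(-2*t), t*exp(-2*t), 0]
  [-4*t*exp(-2*t), 2*t*exp(-2*t) + exp(-2*t), 0]
  [-2*t*exp(-2*t), t*exp(-2*t), exp(-2*t)]

Strategy: write M = P · J · P⁻¹ where J is a Jordan canonical form, so e^{tM} = P · e^{tJ} · P⁻¹, and e^{tJ} can be computed block-by-block.

M has Jordan form
J =
  [-2,  1,  0]
  [ 0, -2,  0]
  [ 0,  0, -2]
(up to reordering of blocks).

Per-block formulas:
  For a 1×1 block at λ = -2: exp(t · [-2]) = [e^(-2t)].
  For a 2×2 Jordan block J_2(-2): exp(t · J_2(-2)) = e^(-2t)·(I + t·N), where N is the 2×2 nilpotent shift.

After assembling e^{tJ} and conjugating by P, we get:

e^{tM} =
  [-2*t*exp(-2*t) + exp(-2*t), t*exp(-2*t), 0]
  [-4*t*exp(-2*t), 2*t*exp(-2*t) + exp(-2*t), 0]
  [-2*t*exp(-2*t), t*exp(-2*t), exp(-2*t)]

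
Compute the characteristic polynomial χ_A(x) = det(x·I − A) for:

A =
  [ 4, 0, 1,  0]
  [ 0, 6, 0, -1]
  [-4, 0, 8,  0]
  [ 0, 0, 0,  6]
x^4 - 24*x^3 + 216*x^2 - 864*x + 1296

Expanding det(x·I − A) (e.g. by cofactor expansion or by noting that A is similar to its Jordan form J, which has the same characteristic polynomial as A) gives
  χ_A(x) = x^4 - 24*x^3 + 216*x^2 - 864*x + 1296
which factors as (x - 6)^4. The eigenvalues (with algebraic multiplicities) are λ = 6 with multiplicity 4.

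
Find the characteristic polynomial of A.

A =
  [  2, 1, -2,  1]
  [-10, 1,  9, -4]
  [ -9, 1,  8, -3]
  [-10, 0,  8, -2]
x^4 - 9*x^3 + 21*x^2 - 19*x + 6

Expanding det(x·I − A) (e.g. by cofactor expansion or by noting that A is similar to its Jordan form J, which has the same characteristic polynomial as A) gives
  χ_A(x) = x^4 - 9*x^3 + 21*x^2 - 19*x + 6
which factors as (x - 6)*(x - 1)^3. The eigenvalues (with algebraic multiplicities) are λ = 1 with multiplicity 3, λ = 6 with multiplicity 1.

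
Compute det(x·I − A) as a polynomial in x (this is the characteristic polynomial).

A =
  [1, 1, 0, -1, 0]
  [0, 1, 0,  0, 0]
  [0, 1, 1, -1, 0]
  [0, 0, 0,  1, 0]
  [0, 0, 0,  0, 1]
x^5 - 5*x^4 + 10*x^3 - 10*x^2 + 5*x - 1

Expanding det(x·I − A) (e.g. by cofactor expansion or by noting that A is similar to its Jordan form J, which has the same characteristic polynomial as A) gives
  χ_A(x) = x^5 - 5*x^4 + 10*x^3 - 10*x^2 + 5*x - 1
which factors as (x - 1)^5. The eigenvalues (with algebraic multiplicities) are λ = 1 with multiplicity 5.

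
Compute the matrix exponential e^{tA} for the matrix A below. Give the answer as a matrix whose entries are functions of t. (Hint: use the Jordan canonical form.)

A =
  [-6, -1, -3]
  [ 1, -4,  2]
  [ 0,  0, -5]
e^{tA} =
  [-t*exp(-5*t) + exp(-5*t), -t*exp(-5*t), t^2*exp(-5*t)/2 - 3*t*exp(-5*t)]
  [t*exp(-5*t), t*exp(-5*t) + exp(-5*t), -t^2*exp(-5*t)/2 + 2*t*exp(-5*t)]
  [0, 0, exp(-5*t)]

Strategy: write A = P · J · P⁻¹ where J is a Jordan canonical form, so e^{tA} = P · e^{tJ} · P⁻¹, and e^{tJ} can be computed block-by-block.

A has Jordan form
J =
  [-5,  1,  0]
  [ 0, -5,  1]
  [ 0,  0, -5]
(up to reordering of blocks).

Per-block formulas:
  For a 3×3 Jordan block J_3(-5): exp(t · J_3(-5)) = e^(-5t)·(I + t·N + (t^2/2)·N^2), where N is the 3×3 nilpotent shift.

After assembling e^{tJ} and conjugating by P, we get:

e^{tA} =
  [-t*exp(-5*t) + exp(-5*t), -t*exp(-5*t), t^2*exp(-5*t)/2 - 3*t*exp(-5*t)]
  [t*exp(-5*t), t*exp(-5*t) + exp(-5*t), -t^2*exp(-5*t)/2 + 2*t*exp(-5*t)]
  [0, 0, exp(-5*t)]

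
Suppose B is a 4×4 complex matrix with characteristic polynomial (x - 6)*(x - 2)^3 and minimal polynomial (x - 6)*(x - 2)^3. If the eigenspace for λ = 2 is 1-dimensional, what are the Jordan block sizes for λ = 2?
Block sizes for λ = 2: [3]

Step 1 — from the characteristic polynomial, algebraic multiplicity of λ = 2 is 3. From dim ker(B − (2)·I) = 1, there are exactly 1 Jordan blocks for λ = 2.
Step 2 — from the minimal polynomial, the factor (x − 2)^3 tells us the largest block for λ = 2 has size 3.
Step 3 — with total size 3, 1 blocks, and largest block 3, the block sizes (in nonincreasing order) are [3].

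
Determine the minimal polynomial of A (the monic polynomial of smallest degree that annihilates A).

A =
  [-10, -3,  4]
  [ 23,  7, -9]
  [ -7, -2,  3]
x^3

The characteristic polynomial is χ_A(x) = x^3, so the eigenvalues are known. The minimal polynomial is
  m_A(x) = Π_λ (x − λ)^{k_λ}
where k_λ is the size of the *largest* Jordan block for λ (equivalently, the smallest k with (A − λI)^k v = 0 for every generalised eigenvector v of λ).

  λ = 0: largest Jordan block has size 3, contributing (x − 0)^3

So m_A(x) = x^3 = x^3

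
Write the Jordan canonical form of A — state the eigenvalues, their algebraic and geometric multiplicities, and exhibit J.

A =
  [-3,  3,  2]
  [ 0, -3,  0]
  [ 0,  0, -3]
J_2(-3) ⊕ J_1(-3)

The characteristic polynomial is
  det(x·I − A) = x^3 + 9*x^2 + 27*x + 27 = (x + 3)^3

Eigenvalues and multiplicities (the geometric multiplicity of λ is n − rank(A − λI), which equals the number of Jordan blocks for λ):
  λ = -3: algebraic multiplicity = 3, geometric multiplicity = 2

Determining the block sizes for each eigenvalue:
  λ = -3: 2 blocks summing to 3 forces exactly one block of size 2 and the rest size 1 → block sizes [2, 1]

Assembling the blocks gives a Jordan form
J =
  [-3,  1,  0]
  [ 0, -3,  0]
  [ 0,  0, -3]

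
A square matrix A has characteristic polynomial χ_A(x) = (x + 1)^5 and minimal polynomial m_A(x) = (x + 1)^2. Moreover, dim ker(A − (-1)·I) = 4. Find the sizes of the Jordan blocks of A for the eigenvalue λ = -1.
Block sizes for λ = -1: [2, 1, 1, 1]

Step 1 — from the characteristic polynomial, algebraic multiplicity of λ = -1 is 5. From dim ker(A − (-1)·I) = 4, there are exactly 4 Jordan blocks for λ = -1.
Step 2 — from the minimal polynomial, the factor (x + 1)^2 tells us the largest block for λ = -1 has size 2.
Step 3 — with total size 5, 4 blocks, and largest block 2, the block sizes (in nonincreasing order) are [2, 1, 1, 1].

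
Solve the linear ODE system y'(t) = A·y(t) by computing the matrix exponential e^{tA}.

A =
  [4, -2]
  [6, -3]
e^{tA} =
  [4*exp(t) - 3, 2 - 2*exp(t)]
  [6*exp(t) - 6, 4 - 3*exp(t)]

Strategy: write A = P · J · P⁻¹ where J is a Jordan canonical form, so e^{tA} = P · e^{tJ} · P⁻¹, and e^{tJ} can be computed block-by-block.

A has Jordan form
J =
  [0, 0]
  [0, 1]
(up to reordering of blocks).

Per-block formulas:
  For a 1×1 block at λ = 1: exp(t · [1]) = [e^(1t)].
  For a 1×1 block at λ = 0: exp(t · [0]) = [e^(0t)].

After assembling e^{tJ} and conjugating by P, we get:

e^{tA} =
  [4*exp(t) - 3, 2 - 2*exp(t)]
  [6*exp(t) - 6, 4 - 3*exp(t)]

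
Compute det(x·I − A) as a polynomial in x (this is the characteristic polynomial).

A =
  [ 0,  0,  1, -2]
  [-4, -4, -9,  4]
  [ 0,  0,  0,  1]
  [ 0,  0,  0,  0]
x^4 + 4*x^3

Expanding det(x·I − A) (e.g. by cofactor expansion or by noting that A is similar to its Jordan form J, which has the same characteristic polynomial as A) gives
  χ_A(x) = x^4 + 4*x^3
which factors as x^3*(x + 4). The eigenvalues (with algebraic multiplicities) are λ = -4 with multiplicity 1, λ = 0 with multiplicity 3.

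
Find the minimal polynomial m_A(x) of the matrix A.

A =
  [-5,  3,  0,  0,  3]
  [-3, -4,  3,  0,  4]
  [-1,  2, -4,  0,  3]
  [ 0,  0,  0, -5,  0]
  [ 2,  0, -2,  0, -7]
x^3 + 15*x^2 + 75*x + 125

The characteristic polynomial is χ_A(x) = (x + 5)^5, so the eigenvalues are known. The minimal polynomial is
  m_A(x) = Π_λ (x − λ)^{k_λ}
where k_λ is the size of the *largest* Jordan block for λ (equivalently, the smallest k with (A − λI)^k v = 0 for every generalised eigenvector v of λ).

  λ = -5: largest Jordan block has size 3, contributing (x + 5)^3

So m_A(x) = (x + 5)^3 = x^3 + 15*x^2 + 75*x + 125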